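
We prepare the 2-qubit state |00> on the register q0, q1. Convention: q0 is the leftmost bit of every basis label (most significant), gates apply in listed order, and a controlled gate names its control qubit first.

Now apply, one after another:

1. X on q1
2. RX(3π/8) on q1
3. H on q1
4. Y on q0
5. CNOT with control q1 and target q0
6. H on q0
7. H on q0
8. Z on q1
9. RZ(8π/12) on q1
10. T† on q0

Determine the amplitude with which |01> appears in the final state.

The amplitude on |01> is -sqrt(2)*exp(I*pi/3)*sin(3*pi/16)/2 + sqrt(2)*exp(5*I*pi/6)*cos(3*pi/16)/2. Key observation: gates 6-7 undo each other exactly, leaving only the rest of the circuit to track.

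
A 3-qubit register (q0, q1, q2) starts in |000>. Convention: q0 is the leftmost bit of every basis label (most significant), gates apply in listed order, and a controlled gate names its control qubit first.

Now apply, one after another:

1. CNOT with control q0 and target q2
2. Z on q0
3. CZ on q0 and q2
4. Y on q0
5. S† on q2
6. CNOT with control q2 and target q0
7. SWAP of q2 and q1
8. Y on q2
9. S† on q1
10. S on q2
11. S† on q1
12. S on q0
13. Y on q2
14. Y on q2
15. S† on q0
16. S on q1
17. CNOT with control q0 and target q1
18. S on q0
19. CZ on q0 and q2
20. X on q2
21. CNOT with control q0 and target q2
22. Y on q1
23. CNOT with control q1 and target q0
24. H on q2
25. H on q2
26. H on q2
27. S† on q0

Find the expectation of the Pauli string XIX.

The observable XIX averages to 0. Key observation: the block from step 11 through step 16 cancels to the identity and can be dropped.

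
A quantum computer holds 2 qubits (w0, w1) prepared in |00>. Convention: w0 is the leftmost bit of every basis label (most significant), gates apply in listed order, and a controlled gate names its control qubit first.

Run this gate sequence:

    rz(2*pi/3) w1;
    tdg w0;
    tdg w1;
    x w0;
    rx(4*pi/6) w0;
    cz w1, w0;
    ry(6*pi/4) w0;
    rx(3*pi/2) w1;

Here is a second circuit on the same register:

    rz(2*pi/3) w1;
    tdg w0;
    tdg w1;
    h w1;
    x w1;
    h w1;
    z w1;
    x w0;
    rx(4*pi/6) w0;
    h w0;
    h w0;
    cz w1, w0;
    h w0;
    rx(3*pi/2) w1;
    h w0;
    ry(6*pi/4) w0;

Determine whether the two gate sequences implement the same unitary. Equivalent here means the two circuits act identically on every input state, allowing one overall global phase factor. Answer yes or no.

Yes, they are equivalent — the unitaries differ by at most a global phase.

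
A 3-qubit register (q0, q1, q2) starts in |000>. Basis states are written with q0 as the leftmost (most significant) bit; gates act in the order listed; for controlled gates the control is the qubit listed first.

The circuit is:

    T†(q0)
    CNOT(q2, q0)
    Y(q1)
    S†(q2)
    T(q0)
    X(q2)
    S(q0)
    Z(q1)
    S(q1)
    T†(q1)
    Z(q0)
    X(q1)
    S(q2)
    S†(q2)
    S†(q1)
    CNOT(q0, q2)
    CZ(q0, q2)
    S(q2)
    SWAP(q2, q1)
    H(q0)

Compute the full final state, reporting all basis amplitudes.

The final amplitudes are sqrt(2)*exp(I*pi/4)/2 on |010>, sqrt(2)*exp(I*pi/4)/2 on |110>, and 0 on every other basis state. Key observation: the block from step 13 through step 14 cancels to the identity and can be dropped.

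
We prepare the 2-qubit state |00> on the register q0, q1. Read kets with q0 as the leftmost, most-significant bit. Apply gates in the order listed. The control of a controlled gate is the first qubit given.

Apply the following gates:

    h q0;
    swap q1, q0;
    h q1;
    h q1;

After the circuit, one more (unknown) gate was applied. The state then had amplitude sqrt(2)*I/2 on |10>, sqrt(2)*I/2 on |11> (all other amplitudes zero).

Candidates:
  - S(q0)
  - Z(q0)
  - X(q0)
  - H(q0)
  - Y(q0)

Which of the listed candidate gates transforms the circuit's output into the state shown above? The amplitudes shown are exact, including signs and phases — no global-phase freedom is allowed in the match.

The unique candidate consistent with the amplitudes is Y(q0).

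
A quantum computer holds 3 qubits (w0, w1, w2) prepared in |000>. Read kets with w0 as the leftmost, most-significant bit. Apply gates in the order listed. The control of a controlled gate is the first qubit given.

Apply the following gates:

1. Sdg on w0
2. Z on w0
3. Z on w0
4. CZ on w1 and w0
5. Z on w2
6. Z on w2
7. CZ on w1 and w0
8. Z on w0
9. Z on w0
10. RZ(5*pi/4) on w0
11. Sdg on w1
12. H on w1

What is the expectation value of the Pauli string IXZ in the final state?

The observable IXZ averages to 1. Key observation: the block from step 2 through step 9 cancels to the identity and can be dropped.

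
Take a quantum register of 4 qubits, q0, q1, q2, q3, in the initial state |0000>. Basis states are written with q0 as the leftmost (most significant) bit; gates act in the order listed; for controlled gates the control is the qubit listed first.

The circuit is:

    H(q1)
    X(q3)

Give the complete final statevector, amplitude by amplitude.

The final amplitudes are sqrt(2)/2 on |0001>, sqrt(2)/2 on |0101>, and 0 on every other basis state.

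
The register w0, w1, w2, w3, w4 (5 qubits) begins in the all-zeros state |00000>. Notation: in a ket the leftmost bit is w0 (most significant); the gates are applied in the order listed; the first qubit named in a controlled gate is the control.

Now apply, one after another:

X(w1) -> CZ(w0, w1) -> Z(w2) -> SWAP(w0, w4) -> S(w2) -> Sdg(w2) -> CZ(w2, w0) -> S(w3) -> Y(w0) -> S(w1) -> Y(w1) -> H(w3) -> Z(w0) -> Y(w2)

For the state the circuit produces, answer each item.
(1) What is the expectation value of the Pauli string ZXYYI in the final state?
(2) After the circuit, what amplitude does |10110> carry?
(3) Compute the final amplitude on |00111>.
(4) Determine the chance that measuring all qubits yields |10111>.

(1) The expectation value of ZXYYI is 0. Key observation: the block from step 5 through step 6 cancels to the identity and can be dropped.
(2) The amplitude on |10110> is sqrt(2)/2.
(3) The amplitude on |00111> is 0.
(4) A full measurement returns |10111> with probability 0.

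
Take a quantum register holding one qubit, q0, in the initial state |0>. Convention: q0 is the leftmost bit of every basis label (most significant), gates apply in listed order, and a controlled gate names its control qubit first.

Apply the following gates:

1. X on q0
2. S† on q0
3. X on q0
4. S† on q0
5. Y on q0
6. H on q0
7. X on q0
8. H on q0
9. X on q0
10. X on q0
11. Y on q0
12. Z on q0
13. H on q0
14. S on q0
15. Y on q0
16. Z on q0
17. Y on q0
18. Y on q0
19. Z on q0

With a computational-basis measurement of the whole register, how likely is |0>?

A full measurement returns |0> with probability 1/2.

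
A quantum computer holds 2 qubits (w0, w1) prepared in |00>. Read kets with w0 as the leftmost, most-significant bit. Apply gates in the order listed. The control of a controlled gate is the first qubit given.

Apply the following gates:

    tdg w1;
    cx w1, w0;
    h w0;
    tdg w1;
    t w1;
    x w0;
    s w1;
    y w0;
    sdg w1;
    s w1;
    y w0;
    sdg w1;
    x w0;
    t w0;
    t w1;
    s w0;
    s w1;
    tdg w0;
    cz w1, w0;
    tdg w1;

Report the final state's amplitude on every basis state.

After the circuit, the state carries amplitude sqrt(2)/2 on |00>, 0 on |01>, sqrt(2)*I/2 on |10>, 0 on |11>.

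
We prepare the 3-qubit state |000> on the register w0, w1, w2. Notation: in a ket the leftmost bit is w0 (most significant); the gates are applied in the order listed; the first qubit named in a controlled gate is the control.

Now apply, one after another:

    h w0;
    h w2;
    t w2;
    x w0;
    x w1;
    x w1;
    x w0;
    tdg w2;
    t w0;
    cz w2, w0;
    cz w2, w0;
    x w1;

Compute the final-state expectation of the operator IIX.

The expectation value of IIX is 1. Key observation: gates 3-8 undo each other exactly, leaving only the rest of the circuit to track.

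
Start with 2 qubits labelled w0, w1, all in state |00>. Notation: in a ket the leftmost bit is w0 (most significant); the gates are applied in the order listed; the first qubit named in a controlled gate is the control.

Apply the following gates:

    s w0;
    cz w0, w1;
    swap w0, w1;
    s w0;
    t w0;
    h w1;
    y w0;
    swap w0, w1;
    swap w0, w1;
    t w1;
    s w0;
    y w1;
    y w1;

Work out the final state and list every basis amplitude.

The resulting statevector has amplitude 0 on |00>, 0 on |01>, -sqrt(2)/2 on |10>, -sqrt(2)*exp(I*pi/4)/2 on |11>.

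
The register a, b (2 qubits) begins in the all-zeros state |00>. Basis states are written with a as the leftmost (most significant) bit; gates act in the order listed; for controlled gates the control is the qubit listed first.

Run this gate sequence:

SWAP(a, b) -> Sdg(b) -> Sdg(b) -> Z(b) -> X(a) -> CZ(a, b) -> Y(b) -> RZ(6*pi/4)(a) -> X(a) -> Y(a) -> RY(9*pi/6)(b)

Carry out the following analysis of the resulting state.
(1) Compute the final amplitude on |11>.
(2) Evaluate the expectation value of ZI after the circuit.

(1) |11> carries amplitude sqrt(2)*exp(3*I*pi/4)/2 in the final state.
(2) The expectation value of ZI is -1.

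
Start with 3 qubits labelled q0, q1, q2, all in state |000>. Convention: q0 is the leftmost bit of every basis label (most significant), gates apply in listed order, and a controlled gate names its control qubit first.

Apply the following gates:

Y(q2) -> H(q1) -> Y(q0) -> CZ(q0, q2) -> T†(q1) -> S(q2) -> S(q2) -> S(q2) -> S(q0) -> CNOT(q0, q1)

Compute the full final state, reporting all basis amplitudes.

The final amplitudes are -sqrt(2)*exp(3*I*pi/4)/2 on |101>, sqrt(2)/2 on |111>, and 0 on every other basis state.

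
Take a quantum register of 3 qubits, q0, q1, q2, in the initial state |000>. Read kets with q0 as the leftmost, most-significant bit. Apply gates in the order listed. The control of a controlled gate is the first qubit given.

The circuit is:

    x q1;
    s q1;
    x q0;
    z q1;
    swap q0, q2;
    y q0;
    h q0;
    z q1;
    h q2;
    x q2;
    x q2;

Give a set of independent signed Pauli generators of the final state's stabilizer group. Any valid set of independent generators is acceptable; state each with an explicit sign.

One valid set of independent stabilizer generators is -XII, -IIX, -IZI (any independent generating set of the same group is equally correct).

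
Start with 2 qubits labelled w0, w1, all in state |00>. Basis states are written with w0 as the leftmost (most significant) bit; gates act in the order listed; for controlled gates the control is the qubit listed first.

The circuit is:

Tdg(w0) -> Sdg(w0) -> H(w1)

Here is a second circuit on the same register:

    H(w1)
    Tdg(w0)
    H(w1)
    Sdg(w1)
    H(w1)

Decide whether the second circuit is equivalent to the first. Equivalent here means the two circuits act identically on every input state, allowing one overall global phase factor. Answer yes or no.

No: there is an input state on which the two circuits produce genuinely different outputs (not merely differing by a phase).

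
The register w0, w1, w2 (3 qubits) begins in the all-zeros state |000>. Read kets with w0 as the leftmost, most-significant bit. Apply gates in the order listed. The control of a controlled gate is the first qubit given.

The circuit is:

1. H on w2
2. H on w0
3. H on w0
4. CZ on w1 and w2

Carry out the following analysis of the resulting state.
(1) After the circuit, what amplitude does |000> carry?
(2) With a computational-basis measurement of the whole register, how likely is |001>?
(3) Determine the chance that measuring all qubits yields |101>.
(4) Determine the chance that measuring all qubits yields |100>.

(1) The amplitude on |000> is sqrt(2)/2. Key observation: the block from step 2 through step 3 cancels to the identity and can be dropped.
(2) Outcome |001> occurs with probability 1/2.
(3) The probability of measuring |101> is 0.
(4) The probability of measuring |100> is 0.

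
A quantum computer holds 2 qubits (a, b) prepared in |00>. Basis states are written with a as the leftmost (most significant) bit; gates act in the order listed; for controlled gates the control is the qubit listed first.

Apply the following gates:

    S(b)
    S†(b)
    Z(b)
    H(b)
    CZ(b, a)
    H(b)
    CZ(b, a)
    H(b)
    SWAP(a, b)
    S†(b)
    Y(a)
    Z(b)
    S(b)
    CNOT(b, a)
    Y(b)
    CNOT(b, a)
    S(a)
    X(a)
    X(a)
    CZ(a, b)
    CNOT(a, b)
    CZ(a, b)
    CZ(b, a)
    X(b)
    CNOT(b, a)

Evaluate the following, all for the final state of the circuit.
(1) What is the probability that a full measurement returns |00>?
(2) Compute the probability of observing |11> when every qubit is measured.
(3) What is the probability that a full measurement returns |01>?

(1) The probability of measuring |00> is 1/2.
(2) The probability of measuring |11> is 0.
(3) Outcome |01> occurs with probability 1/2.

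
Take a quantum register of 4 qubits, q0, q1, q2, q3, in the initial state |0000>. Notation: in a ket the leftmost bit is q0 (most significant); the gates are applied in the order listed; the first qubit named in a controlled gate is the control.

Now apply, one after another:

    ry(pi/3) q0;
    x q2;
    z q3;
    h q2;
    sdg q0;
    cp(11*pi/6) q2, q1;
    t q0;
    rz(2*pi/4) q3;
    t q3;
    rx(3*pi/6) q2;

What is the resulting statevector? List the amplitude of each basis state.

The resulting statevector has amplitude sqrt(6)/4 on |0000>, -sqrt(6)/4 on |0010>, 1/4 - I/4 on |1000>, -1/4 + I/4 on |1010>, and 0 on every other basis state.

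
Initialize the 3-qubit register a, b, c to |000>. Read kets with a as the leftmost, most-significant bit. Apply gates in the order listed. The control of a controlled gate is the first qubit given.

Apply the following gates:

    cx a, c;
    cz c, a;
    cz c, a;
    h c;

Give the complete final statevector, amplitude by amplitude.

The resulting statevector has amplitude sqrt(2)/2 on |000>, sqrt(2)/2 on |001>, and 0 on every other basis state.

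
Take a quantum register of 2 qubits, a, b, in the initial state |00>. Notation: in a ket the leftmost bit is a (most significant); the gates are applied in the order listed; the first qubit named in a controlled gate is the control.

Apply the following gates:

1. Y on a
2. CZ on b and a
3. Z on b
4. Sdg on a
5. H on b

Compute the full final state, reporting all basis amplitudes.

After the circuit, the state carries amplitude 0 on |00>, 0 on |01>, sqrt(2)/2 on |10>, sqrt(2)/2 on |11>.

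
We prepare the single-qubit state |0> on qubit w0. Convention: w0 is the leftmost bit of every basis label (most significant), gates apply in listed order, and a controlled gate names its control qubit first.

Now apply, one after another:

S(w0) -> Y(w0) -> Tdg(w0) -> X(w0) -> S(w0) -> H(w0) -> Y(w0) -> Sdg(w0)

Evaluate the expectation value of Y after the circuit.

The observable Y averages to 1.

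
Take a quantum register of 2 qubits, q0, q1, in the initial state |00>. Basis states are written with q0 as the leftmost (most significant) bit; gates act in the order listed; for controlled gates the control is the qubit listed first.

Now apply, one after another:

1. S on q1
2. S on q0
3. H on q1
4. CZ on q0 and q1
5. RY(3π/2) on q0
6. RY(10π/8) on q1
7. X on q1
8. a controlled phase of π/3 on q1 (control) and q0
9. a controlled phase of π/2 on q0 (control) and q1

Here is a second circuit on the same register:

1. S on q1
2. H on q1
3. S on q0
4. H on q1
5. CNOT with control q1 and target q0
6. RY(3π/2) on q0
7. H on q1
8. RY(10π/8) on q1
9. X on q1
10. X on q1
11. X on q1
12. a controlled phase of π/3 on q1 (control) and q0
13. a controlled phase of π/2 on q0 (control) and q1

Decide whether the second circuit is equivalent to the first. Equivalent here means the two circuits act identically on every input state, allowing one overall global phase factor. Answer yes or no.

No: there is an input state on which the two circuits produce genuinely different outputs (not merely differing by a phase).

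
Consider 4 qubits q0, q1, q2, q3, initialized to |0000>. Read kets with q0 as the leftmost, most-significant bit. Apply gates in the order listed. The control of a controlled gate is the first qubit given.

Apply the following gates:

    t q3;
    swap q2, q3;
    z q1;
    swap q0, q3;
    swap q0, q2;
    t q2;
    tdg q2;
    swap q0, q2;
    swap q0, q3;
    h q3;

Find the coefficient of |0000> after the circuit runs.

The final state's coefficient on |0000> equals sqrt(2)/2. Key observation: steps 4-9 multiply out to the identity, so the circuit reduces to the remaining gates.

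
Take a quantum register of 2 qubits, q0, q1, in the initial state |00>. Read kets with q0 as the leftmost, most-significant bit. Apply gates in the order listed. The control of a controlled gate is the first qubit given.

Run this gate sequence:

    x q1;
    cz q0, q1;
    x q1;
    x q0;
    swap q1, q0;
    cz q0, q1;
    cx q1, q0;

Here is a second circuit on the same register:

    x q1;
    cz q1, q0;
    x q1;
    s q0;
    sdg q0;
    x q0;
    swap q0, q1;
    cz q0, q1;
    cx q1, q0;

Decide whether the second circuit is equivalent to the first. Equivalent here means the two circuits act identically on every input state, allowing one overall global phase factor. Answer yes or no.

Yes — the two circuits implement the same unitary up to a global phase.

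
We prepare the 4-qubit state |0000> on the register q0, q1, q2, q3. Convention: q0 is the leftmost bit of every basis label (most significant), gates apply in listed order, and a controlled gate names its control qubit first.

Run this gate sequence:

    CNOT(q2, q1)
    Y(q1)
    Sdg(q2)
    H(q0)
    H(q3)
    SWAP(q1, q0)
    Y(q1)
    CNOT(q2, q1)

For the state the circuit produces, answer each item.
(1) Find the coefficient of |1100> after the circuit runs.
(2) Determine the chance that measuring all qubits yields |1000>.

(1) |1100> carries amplitude -1/2 in the final state.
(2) A full measurement returns |1000> with probability 1/4.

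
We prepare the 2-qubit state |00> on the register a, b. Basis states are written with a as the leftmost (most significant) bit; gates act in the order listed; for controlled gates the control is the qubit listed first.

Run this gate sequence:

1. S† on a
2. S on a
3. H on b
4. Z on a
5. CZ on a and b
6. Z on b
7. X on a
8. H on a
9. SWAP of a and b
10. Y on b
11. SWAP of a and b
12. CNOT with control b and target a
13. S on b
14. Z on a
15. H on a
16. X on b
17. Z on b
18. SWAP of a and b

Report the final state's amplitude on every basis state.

The final amplitudes are 0 on |00>, sqrt(2)/2 on |01>, 0 on |10>, -sqrt(2)*I/2 on |11>.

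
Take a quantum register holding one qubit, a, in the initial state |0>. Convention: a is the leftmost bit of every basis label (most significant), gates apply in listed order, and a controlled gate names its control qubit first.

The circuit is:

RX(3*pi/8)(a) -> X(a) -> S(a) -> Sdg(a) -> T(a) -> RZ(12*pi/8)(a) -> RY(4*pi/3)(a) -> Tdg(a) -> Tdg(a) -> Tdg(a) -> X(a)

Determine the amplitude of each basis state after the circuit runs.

After the circuit, the state carries amplitude sqrt(3)*sin(3*pi/16)/2 - exp(I*pi/4)*cos(3*pi/16)/2 on |0>, sqrt(3)*cos(3*pi/16)/2 - exp(3*I*pi/4)*sin(3*pi/16)/2 on |1>. Key observation: the block from step 3 through step 4 cancels to the identity and can be dropped.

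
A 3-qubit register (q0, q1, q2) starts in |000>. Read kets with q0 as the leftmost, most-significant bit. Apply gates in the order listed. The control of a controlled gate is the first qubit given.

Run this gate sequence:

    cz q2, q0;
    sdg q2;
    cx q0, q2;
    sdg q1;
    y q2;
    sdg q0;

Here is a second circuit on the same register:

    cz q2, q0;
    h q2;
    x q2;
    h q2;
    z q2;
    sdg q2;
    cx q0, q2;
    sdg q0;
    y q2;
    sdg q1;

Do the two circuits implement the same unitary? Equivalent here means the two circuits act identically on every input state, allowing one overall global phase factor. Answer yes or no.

Yes: on every input state the two circuits agree up to one overall phase factor.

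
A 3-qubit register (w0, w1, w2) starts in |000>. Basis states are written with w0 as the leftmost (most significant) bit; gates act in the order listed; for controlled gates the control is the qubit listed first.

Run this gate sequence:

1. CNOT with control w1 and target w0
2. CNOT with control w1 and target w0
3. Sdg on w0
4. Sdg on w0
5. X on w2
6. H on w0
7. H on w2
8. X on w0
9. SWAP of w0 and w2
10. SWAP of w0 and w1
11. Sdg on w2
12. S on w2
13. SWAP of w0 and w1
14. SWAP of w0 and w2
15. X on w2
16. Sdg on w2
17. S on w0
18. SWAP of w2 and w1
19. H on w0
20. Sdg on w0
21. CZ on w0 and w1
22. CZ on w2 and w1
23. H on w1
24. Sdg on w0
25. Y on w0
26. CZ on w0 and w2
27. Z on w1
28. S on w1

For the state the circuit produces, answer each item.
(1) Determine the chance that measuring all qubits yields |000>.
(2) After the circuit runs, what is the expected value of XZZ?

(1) Outcome |000> occurs with probability 1/4.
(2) In the final state, XZZ has expectation -1.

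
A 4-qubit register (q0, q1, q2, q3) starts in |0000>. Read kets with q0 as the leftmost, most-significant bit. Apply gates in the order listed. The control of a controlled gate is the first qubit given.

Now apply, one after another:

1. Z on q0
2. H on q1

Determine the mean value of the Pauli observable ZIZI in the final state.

In the final state, ZIZI has expectation 1.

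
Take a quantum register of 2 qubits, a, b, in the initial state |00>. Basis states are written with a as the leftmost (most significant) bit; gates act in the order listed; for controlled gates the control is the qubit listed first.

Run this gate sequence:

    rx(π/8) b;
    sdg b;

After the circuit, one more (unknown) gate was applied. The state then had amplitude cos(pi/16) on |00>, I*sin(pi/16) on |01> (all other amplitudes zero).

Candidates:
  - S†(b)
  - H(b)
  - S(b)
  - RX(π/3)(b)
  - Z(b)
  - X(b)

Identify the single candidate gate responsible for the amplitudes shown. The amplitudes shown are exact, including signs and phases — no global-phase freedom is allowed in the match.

It was S†(b) that produced the state shown.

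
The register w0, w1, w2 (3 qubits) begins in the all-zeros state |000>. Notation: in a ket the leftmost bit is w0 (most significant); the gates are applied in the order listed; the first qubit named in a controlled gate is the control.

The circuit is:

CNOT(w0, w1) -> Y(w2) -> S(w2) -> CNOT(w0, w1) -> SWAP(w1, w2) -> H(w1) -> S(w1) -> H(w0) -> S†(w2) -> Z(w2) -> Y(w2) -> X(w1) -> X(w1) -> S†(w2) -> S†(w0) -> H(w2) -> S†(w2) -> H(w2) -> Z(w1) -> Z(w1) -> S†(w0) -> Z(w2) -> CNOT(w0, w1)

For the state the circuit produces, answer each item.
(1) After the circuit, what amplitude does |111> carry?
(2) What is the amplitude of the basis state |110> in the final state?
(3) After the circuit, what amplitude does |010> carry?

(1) The final state's coefficient on |111> equals -1/4 + I/4.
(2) The amplitude on |110> is 1/4 + I/4.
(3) The amplitude on |010> is -1/4 + I/4.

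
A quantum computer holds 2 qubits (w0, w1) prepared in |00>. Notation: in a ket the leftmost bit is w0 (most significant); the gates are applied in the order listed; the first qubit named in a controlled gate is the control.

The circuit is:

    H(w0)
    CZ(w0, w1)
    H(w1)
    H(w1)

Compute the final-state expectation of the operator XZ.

The observable XZ averages to 1.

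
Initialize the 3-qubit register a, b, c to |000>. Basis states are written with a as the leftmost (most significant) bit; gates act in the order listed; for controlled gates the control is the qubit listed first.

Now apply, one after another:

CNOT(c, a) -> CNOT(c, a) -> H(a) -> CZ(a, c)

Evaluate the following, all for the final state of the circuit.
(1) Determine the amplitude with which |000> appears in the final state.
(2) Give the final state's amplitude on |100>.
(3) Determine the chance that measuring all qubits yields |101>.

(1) |000> carries amplitude sqrt(2)/2 in the final state. Key observation: gates 1-2 undo each other exactly, leaving only the rest of the circuit to track.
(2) |100> carries amplitude sqrt(2)/2 in the final state.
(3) The probability of measuring |101> is 0.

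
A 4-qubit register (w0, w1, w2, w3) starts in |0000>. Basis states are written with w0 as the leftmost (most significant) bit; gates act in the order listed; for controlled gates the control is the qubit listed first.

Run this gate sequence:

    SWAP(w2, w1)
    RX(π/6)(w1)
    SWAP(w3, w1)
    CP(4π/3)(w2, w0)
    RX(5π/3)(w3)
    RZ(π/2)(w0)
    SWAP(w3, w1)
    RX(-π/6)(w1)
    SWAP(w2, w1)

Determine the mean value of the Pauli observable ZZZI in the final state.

The observable ZZZI averages to 1/2.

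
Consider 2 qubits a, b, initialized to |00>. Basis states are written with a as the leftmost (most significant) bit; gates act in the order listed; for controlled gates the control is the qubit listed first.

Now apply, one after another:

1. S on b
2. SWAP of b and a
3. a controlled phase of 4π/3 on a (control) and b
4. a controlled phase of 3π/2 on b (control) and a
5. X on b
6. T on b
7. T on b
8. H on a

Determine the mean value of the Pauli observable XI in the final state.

The observable XI averages to 1.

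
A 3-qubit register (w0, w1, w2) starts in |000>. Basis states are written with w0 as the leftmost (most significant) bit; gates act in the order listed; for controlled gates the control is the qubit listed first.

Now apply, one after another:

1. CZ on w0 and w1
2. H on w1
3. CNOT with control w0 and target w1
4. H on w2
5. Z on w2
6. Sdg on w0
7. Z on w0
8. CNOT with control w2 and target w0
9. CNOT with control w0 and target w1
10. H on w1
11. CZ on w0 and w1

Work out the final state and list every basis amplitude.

After the circuit, the state carries amplitude sqrt(2)/2 on |000>, -sqrt(2)/2 on |101>, and 0 on every other basis state.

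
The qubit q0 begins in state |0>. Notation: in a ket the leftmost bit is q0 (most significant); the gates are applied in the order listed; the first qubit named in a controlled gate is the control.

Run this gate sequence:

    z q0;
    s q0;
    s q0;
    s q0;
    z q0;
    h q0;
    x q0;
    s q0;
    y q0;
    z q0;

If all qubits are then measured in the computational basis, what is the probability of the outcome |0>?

The probability of measuring |0> is 1/2.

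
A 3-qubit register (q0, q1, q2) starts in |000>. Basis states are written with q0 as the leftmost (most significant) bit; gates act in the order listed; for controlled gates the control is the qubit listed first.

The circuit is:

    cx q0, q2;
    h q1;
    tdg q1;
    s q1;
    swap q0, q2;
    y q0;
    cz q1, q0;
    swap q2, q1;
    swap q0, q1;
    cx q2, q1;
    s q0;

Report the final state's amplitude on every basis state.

The resulting statevector has amplitude -sqrt(2)*exp(3*I*pi/4)/2 on |001>, sqrt(2)*I/2 on |010>, and 0 on every other basis state.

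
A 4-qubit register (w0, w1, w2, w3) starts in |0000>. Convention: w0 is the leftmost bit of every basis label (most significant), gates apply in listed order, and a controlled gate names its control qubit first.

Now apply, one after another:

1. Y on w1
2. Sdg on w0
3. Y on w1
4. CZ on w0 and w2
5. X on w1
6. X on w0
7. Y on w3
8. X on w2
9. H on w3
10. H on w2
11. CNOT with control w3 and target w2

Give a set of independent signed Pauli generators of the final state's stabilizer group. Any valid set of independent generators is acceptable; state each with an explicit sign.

The final state is stabilized by the group generated by -IIXI, +IIIX, -ZIII, -IZII; other independent generating sets are equally valid.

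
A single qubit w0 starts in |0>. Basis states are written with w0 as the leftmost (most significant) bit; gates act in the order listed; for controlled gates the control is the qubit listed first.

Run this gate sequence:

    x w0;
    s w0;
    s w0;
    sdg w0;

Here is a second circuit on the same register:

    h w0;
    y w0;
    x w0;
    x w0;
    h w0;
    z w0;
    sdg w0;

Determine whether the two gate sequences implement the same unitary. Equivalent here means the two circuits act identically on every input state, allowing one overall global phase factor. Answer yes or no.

No: there is an input state on which the two circuits produce genuinely different outputs (not merely differing by a phase).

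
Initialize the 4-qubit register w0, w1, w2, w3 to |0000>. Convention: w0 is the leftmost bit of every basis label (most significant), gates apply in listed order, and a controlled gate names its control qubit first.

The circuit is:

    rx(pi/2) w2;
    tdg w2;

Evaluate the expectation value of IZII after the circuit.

In the final state, IZII has expectation 1.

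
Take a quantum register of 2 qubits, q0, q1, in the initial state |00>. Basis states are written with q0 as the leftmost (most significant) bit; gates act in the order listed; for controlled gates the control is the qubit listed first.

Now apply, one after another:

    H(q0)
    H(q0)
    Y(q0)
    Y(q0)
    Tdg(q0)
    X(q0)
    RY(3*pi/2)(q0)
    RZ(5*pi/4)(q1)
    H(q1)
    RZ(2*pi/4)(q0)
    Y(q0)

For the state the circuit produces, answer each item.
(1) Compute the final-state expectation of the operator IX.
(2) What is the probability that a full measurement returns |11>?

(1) In the final state, IX has expectation 1.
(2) The probability of measuring |11> is 1/4.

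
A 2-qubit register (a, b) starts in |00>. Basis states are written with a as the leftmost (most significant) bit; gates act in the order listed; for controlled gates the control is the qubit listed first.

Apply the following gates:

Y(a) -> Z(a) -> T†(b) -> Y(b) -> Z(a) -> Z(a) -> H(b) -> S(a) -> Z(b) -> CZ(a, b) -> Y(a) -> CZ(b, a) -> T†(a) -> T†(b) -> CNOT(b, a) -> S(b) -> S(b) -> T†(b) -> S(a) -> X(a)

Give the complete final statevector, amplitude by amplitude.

After the circuit, the state carries amplitude 0 on |00>, sqrt(2)/2 on |01>, sqrt(2)/2 on |10>, 0 on |11>.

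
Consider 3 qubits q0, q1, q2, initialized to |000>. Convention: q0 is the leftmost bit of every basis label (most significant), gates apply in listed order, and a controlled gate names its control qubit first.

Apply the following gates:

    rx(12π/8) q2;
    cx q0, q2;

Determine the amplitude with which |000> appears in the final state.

|000> carries amplitude -sqrt(2)/2 in the final state.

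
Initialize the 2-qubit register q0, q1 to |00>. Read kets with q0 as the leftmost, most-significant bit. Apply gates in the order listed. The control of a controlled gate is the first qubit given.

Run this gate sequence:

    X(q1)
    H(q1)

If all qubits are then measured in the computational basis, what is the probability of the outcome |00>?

The probability of measuring |00> is 1/2.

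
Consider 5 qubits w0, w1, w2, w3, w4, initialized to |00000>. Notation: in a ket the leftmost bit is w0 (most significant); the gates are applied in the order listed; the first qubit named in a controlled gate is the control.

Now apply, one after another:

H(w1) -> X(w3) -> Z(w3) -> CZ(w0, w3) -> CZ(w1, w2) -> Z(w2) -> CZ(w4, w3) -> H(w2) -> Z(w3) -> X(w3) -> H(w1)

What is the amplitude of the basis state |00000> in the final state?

|00000> carries amplitude sqrt(2)/2 in the final state.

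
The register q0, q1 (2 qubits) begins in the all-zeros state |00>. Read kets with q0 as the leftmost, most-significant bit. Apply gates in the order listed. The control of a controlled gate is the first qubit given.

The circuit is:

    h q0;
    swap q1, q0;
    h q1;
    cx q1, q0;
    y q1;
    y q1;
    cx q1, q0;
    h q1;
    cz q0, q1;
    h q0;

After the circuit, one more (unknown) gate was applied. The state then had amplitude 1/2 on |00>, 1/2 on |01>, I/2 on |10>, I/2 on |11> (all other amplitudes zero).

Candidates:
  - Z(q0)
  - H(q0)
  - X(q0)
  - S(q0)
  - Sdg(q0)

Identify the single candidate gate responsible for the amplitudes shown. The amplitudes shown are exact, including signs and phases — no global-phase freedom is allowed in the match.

It was S(q0) that produced the state shown. Key observation: steps 3-8 multiply out to the identity, so the circuit reduces to the remaining gates.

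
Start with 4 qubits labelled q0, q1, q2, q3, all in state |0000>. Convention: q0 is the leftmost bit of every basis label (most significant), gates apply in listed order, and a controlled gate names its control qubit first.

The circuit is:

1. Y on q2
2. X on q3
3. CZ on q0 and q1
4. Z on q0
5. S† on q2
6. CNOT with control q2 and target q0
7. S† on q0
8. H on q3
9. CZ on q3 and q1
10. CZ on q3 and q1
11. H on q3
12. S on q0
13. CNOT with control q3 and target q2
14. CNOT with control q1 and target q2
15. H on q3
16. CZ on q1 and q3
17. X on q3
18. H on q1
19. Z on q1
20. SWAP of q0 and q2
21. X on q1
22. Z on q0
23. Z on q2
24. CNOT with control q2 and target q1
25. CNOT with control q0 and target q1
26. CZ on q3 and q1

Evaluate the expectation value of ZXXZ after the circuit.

The observable ZXXZ averages to 0. Key observation: steps 7-12 multiply out to the identity, so the circuit reduces to the remaining gates.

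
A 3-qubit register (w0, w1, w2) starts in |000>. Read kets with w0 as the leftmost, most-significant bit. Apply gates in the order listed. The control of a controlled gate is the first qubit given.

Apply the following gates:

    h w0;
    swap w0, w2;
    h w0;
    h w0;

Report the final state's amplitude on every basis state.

The resulting statevector has amplitude sqrt(2)/2 on |000>, sqrt(2)/2 on |001>, and 0 on every other basis state. Key observation: gates 3-4 undo each other exactly, leaving only the rest of the circuit to track.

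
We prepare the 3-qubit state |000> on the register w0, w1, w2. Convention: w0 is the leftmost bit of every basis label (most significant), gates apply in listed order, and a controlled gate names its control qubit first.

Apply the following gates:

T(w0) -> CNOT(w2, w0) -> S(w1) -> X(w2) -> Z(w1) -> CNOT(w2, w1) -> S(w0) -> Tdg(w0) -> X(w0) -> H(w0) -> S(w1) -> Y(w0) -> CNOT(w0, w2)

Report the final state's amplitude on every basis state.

After the circuit, the state carries amplitude -sqrt(2)/2 on |011>, -sqrt(2)/2 on |110>, and 0 on every other basis state.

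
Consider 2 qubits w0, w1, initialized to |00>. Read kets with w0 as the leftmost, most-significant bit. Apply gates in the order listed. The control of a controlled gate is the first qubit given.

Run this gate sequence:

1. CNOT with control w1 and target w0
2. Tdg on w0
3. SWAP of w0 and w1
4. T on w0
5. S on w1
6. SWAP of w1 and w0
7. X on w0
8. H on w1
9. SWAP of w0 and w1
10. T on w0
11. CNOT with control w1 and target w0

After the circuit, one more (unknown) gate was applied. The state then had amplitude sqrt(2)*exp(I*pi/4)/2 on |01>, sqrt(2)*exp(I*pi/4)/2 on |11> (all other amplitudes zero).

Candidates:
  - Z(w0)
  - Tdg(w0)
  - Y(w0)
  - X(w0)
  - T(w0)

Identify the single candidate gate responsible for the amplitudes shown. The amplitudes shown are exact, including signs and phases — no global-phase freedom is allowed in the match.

It was T(w0) that produced the state shown.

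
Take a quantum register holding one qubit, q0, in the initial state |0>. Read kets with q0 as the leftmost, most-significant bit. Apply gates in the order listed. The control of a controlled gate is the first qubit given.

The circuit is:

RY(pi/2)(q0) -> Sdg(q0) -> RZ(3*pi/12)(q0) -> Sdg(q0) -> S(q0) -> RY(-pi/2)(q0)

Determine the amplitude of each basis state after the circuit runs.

The resulting statevector has amplitude (-1 + exp(3*I*pi/4))*exp(7*I*pi/8)/2 on |0>, (1 + exp(3*I*pi/4))*exp(7*I*pi/8)/2 on |1>.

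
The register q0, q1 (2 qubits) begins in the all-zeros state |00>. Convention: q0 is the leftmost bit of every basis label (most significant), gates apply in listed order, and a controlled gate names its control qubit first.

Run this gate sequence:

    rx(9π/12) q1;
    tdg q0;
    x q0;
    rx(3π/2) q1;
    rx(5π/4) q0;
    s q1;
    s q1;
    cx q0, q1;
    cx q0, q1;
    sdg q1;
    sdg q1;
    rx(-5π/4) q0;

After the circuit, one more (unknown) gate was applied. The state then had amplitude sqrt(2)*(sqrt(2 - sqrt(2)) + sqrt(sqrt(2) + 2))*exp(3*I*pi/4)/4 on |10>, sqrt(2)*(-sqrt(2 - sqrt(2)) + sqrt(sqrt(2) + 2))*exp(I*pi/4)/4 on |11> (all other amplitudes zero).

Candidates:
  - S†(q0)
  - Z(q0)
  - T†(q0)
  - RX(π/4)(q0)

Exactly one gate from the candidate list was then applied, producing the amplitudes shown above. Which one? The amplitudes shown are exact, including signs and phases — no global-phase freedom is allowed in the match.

The unique candidate consistent with the amplitudes is T†(q0).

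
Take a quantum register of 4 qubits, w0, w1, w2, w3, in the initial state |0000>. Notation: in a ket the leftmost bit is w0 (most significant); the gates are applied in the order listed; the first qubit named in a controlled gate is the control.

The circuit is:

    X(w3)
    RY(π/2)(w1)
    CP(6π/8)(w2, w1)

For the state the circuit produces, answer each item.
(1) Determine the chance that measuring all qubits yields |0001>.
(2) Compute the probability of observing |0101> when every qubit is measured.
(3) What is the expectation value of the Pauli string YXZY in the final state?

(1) Outcome |0001> occurs with probability 1/2.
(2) The probability of measuring |0101> is 1/2.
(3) The observable YXZY averages to 0.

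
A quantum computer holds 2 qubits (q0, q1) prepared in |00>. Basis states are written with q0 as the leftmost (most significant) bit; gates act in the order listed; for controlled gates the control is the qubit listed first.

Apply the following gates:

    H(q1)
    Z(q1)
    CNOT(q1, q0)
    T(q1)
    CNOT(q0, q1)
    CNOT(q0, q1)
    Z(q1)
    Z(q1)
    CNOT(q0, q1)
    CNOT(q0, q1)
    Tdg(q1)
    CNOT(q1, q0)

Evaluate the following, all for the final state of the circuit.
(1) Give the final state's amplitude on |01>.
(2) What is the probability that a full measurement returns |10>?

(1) The final state's coefficient on |01> equals -sqrt(2)/2. Key observation: steps 4-11 multiply out to the identity, so the circuit reduces to the remaining gates.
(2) The probability of measuring |10> is 0.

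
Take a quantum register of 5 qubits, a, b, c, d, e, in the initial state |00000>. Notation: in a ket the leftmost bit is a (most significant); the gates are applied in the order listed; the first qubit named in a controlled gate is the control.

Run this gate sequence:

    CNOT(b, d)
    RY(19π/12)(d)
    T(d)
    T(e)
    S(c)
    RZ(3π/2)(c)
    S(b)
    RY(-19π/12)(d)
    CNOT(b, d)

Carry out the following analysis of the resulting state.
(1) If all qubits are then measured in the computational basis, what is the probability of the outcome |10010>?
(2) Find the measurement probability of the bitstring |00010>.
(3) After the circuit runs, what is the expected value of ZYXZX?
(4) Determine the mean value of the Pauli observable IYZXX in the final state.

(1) The probability of measuring |10010> is 0.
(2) The probability of measuring |00010> is -sqrt(2)/8 - sqrt(6)/16 + sqrt(3)/8 + 1/4.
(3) In the final state, ZYXZX has expectation 0.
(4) The expectation value of IYZXX is 0.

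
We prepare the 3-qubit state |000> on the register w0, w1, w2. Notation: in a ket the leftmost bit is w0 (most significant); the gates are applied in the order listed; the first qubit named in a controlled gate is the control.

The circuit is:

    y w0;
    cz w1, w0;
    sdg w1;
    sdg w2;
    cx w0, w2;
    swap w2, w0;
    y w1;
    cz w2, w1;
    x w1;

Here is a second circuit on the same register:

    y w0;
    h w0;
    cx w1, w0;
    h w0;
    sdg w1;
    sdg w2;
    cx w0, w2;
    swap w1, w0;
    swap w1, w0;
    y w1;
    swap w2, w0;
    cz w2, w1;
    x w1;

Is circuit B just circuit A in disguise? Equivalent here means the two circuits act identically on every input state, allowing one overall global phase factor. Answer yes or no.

Yes — the two circuits implement the same unitary up to a global phase.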